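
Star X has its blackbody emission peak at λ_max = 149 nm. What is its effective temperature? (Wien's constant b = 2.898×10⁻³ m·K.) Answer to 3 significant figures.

T = b/λ_max = 2.898×10⁻³ / (149×10⁻⁹) = 1.945×10^4 K.

1.94×10^4 K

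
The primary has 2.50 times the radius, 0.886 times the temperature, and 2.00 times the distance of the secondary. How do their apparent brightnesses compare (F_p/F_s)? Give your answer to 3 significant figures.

0.963

L_p/L_s = (R_p/R_s)²(T_p/T_s)⁴ = (2.50)² × (0.886)⁴ = 3.851.
F_p/F_s = (L_p/L_s)/(d_p/d_s)² = 3.851 / (2.00)² = 0.9628.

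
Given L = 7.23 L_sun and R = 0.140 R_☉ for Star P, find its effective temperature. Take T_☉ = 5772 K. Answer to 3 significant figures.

2.53×10^4 K

T/T_☉ = (L/L_☉)^(1/4) / (R/R_☉)^(1/2)
T = 5772 × (7.23)^(1/4) / √(0.140) = 5772 × 1.640 / 0.3742 = 2.530×10^4 K.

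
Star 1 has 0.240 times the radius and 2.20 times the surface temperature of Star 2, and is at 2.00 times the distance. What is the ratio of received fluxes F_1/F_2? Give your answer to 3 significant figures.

L_1/L_2 = (R_1/R_2)²(T_1/T_2)⁴ = (0.240)² × (2.20)⁴ = 1.349.
F_1/F_2 = (L_1/L_2)/(d_1/d_2)² = 1.349 / (2.00)² = 0.3373.

0.337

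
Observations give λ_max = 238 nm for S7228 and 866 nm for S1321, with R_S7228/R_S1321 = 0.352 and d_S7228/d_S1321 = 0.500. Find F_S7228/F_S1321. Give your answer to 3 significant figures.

Wien's law: T_S7228/T_S1321 = λ_S1321/λ_S7228 = 866/238 = 3.639.
L_S7228/L_S1321 = (R_S7228/R_S1321)²(T_S7228/T_S1321)⁴ = (0.352)²(3.639)⁴ = 21.72.
F_S7228/F_S1321 = (L_S7228/L_S1321)/(d_S7228/d_S1321)² = 21.72/(0.500)² = 86.88.

86.9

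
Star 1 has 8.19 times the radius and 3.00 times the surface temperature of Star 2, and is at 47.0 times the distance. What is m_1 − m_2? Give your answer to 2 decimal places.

-0.98

L_1/L_2 = (8.19)²(3.00)⁴ = 5433.
F_1/F_2 = (L_1/L_2)/(d_1/d_2)² = 5433/2209 = 2.460.
m_1 − m_2 = −2.5 log₁₀(2.460) = -0.98.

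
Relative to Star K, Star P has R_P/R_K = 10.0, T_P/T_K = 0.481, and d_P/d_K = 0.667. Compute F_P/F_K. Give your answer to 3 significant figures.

L_P/L_K = (R_P/R_K)²(T_P/T_K)⁴ = (10.0)² × (0.481)⁴ = 5.353.
F_P/F_K = (L_P/L_K)/(d_P/d_K)² = 5.353 / (0.667)² = 12.03.

12.0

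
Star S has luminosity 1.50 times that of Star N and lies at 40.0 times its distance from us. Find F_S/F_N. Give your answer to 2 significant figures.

F = L/(4πd²), so F_S/F_N = (L_S/L_N) / (d_S/d_N)²
= 1.50 / (40.0)² = 1.50 / 1600 = 9.375×10^-4.

9.4×10^-4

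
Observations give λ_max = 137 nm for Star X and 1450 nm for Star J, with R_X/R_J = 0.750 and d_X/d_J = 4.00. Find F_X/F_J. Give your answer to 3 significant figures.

441

Wien's law: T_X/T_J = λ_J/λ_X = 1450/137 = 10.58.
L_X/L_J = (R_X/R_J)²(T_X/T_J)⁴ = (0.750)²(10.58)⁴ = 7058.
F_X/F_J = (L_X/L_J)/(d_X/d_J)² = 7058/(4.00)² = 441.2.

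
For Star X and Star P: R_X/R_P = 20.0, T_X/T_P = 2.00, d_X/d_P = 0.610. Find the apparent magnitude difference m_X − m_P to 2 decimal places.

L_X/L_P = (20.0)²(2.00)⁴ = 6400.
F_X/F_P = (L_X/L_P)/(d_X/d_P)² = 6400/0.3721 = 1.720×10^4.
m_X − m_P = −2.5 log₁₀(1.720×10^4) = -10.59.

-10.59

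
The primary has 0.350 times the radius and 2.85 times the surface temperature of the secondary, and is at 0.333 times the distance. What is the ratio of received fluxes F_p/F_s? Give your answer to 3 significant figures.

72.9

L_p/L_s = (R_p/R_s)²(T_p/T_s)⁴ = (0.350)² × (2.85)⁴ = 8.082.
F_p/F_s = (L_p/L_s)/(d_p/d_s)² = 8.082 / (0.333)² = 72.88.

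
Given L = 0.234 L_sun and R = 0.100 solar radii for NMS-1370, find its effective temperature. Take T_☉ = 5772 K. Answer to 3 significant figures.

T/T_☉ = (L/L_☉)^(1/4) / (R/R_☉)^(1/2)
T = 5772 × (0.234)^(1/4) / √(0.100) = 5772 × 0.6955 / 0.3162 = 1.269×10^4 K.

1.27×10^4 K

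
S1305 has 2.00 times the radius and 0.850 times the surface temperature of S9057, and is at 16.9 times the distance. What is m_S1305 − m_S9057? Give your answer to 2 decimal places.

L_S1305/L_S9057 = (2.00)²(0.850)⁴ = 2.088.
F_S1305/F_S9057 = (L_S1305/L_S9057)/(d_S1305/d_S9057)² = 2.088/285.6 = 0.007311.
m_S1305 − m_S9057 = −2.5 log₁₀(0.007311) = 5.34.

5.34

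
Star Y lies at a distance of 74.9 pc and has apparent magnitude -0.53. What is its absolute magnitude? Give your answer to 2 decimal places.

M = m − 5 log₁₀(d/10 pc) = -0.53 − 5 log₁₀(74.9/10)
  = -0.53 − 5 × 0.874 = -0.53 − 4.37 = -4.90.

-4.90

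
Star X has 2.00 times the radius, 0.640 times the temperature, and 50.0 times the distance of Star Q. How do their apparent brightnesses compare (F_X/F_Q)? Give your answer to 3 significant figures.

2.68×10^-4

L_X/L_Q = (R_X/R_Q)²(T_X/T_Q)⁴ = (2.00)² × (0.640)⁴ = 0.6711.
F_X/F_Q = (L_X/L_Q)/(d_X/d_Q)² = 0.6711 / (50.0)² = 2.684×10^-4.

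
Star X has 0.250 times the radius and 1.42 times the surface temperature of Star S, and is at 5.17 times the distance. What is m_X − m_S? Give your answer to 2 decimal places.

L_X/L_S = (0.250)²(1.42)⁴ = 0.2541.
F_X/F_S = (L_X/L_S)/(d_X/d_S)² = 0.2541/26.73 = 0.009507.
m_X − m_S = −2.5 log₁₀(0.009507) = 5.05.

5.05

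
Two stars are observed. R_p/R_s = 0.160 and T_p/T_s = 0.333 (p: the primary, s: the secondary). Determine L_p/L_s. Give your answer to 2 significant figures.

From the Stefan–Boltzmann law, L ∝ R²T⁴, so
L_p/L_s = (R_p/R_s)² (T_p/T_s)⁴ = (0.160)² × (0.333)⁴ = 0.02560 × 0.01230 = 3.148×10^-4.

3.1×10^-4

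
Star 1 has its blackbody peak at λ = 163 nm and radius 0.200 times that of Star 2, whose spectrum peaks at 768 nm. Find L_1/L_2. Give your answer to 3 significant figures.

19.7

Wien's law gives T ∝ 1/λ_max, so T_1/T_2 = λ_2/λ_1 = 768/163 = 4.712.
Then L ∝ R²T⁴ gives L_1/L_2 = (0.200)² × (4.712)⁴ = 0.04000 × 492.8 = 19.71.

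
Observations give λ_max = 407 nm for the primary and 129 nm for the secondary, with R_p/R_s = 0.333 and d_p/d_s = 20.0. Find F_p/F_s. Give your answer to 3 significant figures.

2.80×10^-6

Wien's law: T_p/T_s = λ_s/λ_p = 129/407 = 0.3170.
L_p/L_s = (R_p/R_s)²(T_p/T_s)⁴ = (0.333)²(0.3170)⁴ = 0.001119.
F_p/F_s = (L_p/L_s)/(d_p/d_s)² = 0.001119/(20.0)² = 2.798×10^-6.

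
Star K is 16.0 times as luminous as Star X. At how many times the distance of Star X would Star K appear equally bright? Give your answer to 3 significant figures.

Equal flux requires L_K/d_K² = L_X/d_X², so d_K/d_X = √(L_K/L_X)
= √(16.0) = 4.000.

4.00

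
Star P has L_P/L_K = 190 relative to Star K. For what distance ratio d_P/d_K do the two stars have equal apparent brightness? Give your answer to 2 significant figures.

14

Equal flux requires L_P/d_P² = L_K/d_K², so d_P/d_K = √(L_P/L_K)
= √(190) = 13.78.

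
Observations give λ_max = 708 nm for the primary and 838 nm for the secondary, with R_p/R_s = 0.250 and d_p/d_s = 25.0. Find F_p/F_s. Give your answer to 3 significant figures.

1.96×10^-4

Wien's law: T_p/T_s = λ_s/λ_p = 838/708 = 1.184.
L_p/L_s = (R_p/R_s)²(T_p/T_s)⁴ = (0.250)²(1.184)⁴ = 0.1227.
F_p/F_s = (L_p/L_s)/(d_p/d_s)² = 0.1227/(25.0)² = 1.963×10^-4.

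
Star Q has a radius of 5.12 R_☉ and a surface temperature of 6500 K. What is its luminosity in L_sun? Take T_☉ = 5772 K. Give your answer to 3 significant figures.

42.2 L_sun

L/L_☉ = (R/R_☉)² (T/T_☉)⁴ = (5.12)² × (6500/5772)⁴
       = 26.21 × (1.126)⁴ = 26.21 × 1.608 = 42.16.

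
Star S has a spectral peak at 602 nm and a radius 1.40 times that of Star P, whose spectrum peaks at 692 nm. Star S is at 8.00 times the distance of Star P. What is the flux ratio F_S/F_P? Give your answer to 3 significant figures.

0.0535

Wien's law: T_S/T_P = λ_P/λ_S = 692/602 = 1.150.
L_S/L_P = (R_S/R_P)²(T_S/T_P)⁴ = (1.40)²(1.150)⁴ = 3.422.
F_S/F_P = (L_S/L_P)/(d_S/d_P)² = 3.422/(8.00)² = 0.05347.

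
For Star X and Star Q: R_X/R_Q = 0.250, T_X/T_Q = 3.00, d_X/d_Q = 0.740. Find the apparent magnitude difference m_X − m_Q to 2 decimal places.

L_X/L_Q = (0.250)²(3.00)⁴ = 5.062.
F_X/F_Q = (L_X/L_Q)/(d_X/d_Q)² = 5.062/0.5476 = 9.245.
m_X − m_Q = −2.5 log₁₀(9.245) = -2.41.

-2.41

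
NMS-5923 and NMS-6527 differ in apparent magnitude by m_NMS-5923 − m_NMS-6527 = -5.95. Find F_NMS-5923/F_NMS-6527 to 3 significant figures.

F_NMS-5923/F_NMS-6527 = 10^(−(m_NMS-5923 − m_NMS-6527)/2.5) = 10^(5.95/2.5) = 10^2.380 = 239.9.

240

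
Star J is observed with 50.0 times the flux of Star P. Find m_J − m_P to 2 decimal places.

m_J − m_P = −2.5 log₁₀(F_J/F_P) = −2.5 log₁₀(50.0) = −2.5 × (1.699) = -4.247.

-4.25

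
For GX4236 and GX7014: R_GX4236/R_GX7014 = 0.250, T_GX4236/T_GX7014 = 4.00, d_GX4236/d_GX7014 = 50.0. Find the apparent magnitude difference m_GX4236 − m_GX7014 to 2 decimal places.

L_GX4236/L_GX7014 = (0.250)²(4.00)⁴ = 16.00.
F_GX4236/F_GX7014 = (L_GX4236/L_GX7014)/(d_GX4236/d_GX7014)² = 16.00/2500 = 0.006400.
m_GX4236 − m_GX7014 = −2.5 log₁₀(0.006400) = 5.48.

5.48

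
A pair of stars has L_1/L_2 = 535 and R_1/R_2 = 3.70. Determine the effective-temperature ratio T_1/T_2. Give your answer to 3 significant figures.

2.50

L ∝ R²T⁴ gives T ∝ (L/R²)^(1/4), so
T_1/T_2 = (535 / 3.70²)^(1/4) = (39.08)^(1/4) = 2.500.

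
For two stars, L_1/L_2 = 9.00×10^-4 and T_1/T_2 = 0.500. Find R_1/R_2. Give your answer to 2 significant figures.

L ∝ R²T⁴ gives R ∝ √L / T², so
R_1/R_2 = √(9.00×10^-4) / (0.500)² = 0.03000 / 0.2500 = 0.1200.

0.12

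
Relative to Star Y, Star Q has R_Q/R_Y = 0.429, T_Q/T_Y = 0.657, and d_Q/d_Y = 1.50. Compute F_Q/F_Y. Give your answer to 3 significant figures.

0.0152

L_Q/L_Y = (R_Q/R_Y)²(T_Q/T_Y)⁴ = (0.429)² × (0.657)⁴ = 0.03429.
F_Q/F_Y = (L_Q/L_Y)/(d_Q/d_Y)² = 0.03429 / (1.50)² = 0.01524.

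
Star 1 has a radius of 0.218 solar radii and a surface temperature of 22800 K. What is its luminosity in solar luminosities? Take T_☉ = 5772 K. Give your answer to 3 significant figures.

11.6 solar luminosities

L/L_☉ = (R/R_☉)² (T/T_☉)⁴ = (0.218)² × (22800/5772)⁴
       = 0.04752 × (3.950)⁴ = 0.04752 × 243.5 = 11.57.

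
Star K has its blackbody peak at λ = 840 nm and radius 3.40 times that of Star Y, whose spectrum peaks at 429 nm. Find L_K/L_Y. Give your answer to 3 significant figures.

0.786

Wien's law gives T ∝ 1/λ_max, so T_K/T_Y = λ_Y/λ_K = 429/840 = 0.5107.
Then L ∝ R²T⁴ gives L_K/L_Y = (3.40)² × (0.5107)⁴ = 11.56 × 0.06803 = 0.7864.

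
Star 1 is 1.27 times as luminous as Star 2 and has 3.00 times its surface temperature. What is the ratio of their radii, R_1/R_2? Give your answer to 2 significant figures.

0.13

L ∝ R²T⁴ gives R ∝ √L / T², so
R_1/R_2 = √(1.27) / (3.00)² = 1.127 / 9.000 = 0.1252.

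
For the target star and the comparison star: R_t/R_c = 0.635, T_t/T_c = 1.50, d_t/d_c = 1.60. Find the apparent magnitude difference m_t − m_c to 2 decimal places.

L_t/L_c = (0.635)²(1.50)⁴ = 2.041.
F_t/F_c = (L_t/L_c)/(d_t/d_c)² = 2.041/2.560 = 0.7974.
m_t − m_c = −2.5 log₁₀(0.7974) = 0.25.

0.25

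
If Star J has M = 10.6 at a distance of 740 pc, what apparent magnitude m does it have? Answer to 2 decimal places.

19.95

m = M + 5 log₁₀(d/10 pc) = 10.6 + 5 log₁₀(740/10)
  = 10.6 + 5 × 1.869 = 10.6 + 9.35 = 19.95.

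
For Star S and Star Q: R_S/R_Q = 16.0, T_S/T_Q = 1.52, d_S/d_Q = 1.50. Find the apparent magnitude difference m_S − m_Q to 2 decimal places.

L_S/L_Q = (16.0)²(1.52)⁴ = 1367.
F_S/F_Q = (L_S/L_Q)/(d_S/d_Q)² = 1367/2.250 = 607.3.
m_S − m_Q = −2.5 log₁₀(607.3) = -6.96.

-6.96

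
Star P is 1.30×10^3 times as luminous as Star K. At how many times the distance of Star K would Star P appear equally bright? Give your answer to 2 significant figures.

Equal flux requires L_P/d_P² = L_K/d_K², so d_P/d_K = √(L_P/L_K)
= √(1.30×10^3) = 36.06.

36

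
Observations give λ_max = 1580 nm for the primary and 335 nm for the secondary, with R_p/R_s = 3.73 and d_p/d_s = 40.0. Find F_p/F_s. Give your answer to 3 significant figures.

Wien's law: T_p/T_s = λ_s/λ_p = 335/1580 = 0.2120.
L_p/L_s = (R_p/R_s)²(T_p/T_s)⁴ = (3.73)²(0.2120)⁴ = 0.02812.
F_p/F_s = (L_p/L_s)/(d_p/d_s)² = 0.02812/(40.0)² = 1.757×10^-5.

1.76×10^-5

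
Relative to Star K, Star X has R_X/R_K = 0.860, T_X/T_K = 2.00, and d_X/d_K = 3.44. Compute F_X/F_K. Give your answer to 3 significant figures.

L_X/L_K = (R_X/R_K)²(T_X/T_K)⁴ = (0.860)² × (2.00)⁴ = 11.83.
F_X/F_K = (L_X/L_K)/(d_X/d_K)² = 11.83 / (3.44)² = 1.000.

1.00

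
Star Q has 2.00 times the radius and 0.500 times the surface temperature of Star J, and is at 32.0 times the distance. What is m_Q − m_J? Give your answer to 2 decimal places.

L_Q/L_J = (2.00)²(0.500)⁴ = 0.2500.
F_Q/F_J = (L_Q/L_J)/(d_Q/d_J)² = 0.2500/1024 = 2.441×10^-4.
m_Q − m_J = −2.5 log₁₀(2.441×10^-4) = 9.03.

9.03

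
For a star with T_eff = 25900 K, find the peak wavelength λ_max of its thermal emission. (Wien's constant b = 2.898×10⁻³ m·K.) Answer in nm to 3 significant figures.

λ_max = b/T = 2.898×10⁻³ / 25900 = 1.12×10^-7 m = 111.9 nm.

112 nm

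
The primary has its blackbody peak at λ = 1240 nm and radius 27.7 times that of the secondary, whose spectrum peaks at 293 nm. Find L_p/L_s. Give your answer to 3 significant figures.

2.39

Wien's law gives T ∝ 1/λ_max, so T_p/T_s = λ_s/λ_p = 293/1240 = 0.2363.
Then L ∝ R²T⁴ gives L_p/L_s = (27.7)² × (0.2363)⁴ = 767.3 × 0.003117 = 2.392.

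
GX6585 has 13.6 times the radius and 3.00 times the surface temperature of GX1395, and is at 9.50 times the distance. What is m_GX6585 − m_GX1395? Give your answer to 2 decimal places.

L_GX6585/L_GX1395 = (13.6)²(3.00)⁴ = 1.498×10^4.
F_GX6585/F_GX1395 = (L_GX6585/L_GX1395)/(d_GX6585/d_GX1395)² = 1.498×10^4/90.25 = 166.0.
m_GX6585 − m_GX1395 = −2.5 log₁₀(166.0) = -5.55.

-5.55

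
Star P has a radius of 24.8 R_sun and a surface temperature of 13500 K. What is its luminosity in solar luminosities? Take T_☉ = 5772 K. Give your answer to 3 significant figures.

1.84×10^4 solar luminosities

L/L_☉ = (R/R_☉)² (T/T_☉)⁴ = (24.8)² × (13500/5772)⁴
       = 615.0 × (2.339)⁴ = 615.0 × 29.92 = 1.840×10^4.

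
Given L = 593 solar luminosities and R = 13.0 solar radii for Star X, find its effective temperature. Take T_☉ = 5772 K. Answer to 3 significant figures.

T/T_☉ = (L/L_☉)^(1/4) / (R/R_☉)^(1/2)
T = 5772 × (593)^(1/4) / √(13.0) = 5772 × 4.935 / 3.606 = 7900 K.

7.90×10^3 K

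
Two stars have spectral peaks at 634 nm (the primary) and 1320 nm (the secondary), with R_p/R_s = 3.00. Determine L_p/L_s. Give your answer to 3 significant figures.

Wien's law gives T ∝ 1/λ_max, so T_p/T_s = λ_s/λ_p = 1320/634 = 2.082.
Then L ∝ R²T⁴ gives L_p/L_s = (3.00)² × (2.082)⁴ = 9.000 × 18.79 = 169.1.

169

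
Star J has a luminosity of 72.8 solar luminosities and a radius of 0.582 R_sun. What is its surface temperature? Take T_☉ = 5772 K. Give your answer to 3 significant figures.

2.21×10^4 K

T/T_☉ = (L/L_☉)^(1/4) / (R/R_☉)^(1/2)
T = 5772 × (72.8)^(1/4) / √(0.582) = 5772 × 2.921 / 0.7629 = 2.210×10^4 K.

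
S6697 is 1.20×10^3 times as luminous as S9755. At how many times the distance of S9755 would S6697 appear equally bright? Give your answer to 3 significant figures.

34.6

Equal flux requires L_S6697/d_S6697² = L_S9755/d_S9755², so d_S6697/d_S9755 = √(L_S6697/L_S9755)
= √(1.20×10^3) = 34.64.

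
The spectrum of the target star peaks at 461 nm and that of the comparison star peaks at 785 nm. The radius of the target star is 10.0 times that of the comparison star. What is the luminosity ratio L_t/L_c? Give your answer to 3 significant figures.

Wien's law gives T ∝ 1/λ_max, so T_t/T_c = λ_c/λ_t = 785/461 = 1.703.
Then L ∝ R²T⁴ gives L_t/L_c = (10.0)² × (1.703)⁴ = 100.0 × 8.408 = 840.8.

841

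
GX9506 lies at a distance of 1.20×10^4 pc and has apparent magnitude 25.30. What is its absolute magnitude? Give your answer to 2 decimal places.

9.90

M = m − 5 log₁₀(d/10 pc) = 25.30 − 5 log₁₀(1.20×10^4/10)
  = 25.30 − 5 × 3.079 = 25.30 − 15.40 = 9.90.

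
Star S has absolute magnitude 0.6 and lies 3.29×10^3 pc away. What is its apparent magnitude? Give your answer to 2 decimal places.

m = M + 5 log₁₀(d/10 pc) = 0.6 + 5 log₁₀(3.29×10^3/10)
  = 0.6 + 5 × 2.517 = 0.6 + 12.59 = 13.19.

13.19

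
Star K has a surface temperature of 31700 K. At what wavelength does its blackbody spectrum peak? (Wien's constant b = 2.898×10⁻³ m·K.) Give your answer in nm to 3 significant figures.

91.4 nm

λ_max = b/T = 2.898×10⁻³ / 31700 = 9.14×10^-8 m = 91.42 nm.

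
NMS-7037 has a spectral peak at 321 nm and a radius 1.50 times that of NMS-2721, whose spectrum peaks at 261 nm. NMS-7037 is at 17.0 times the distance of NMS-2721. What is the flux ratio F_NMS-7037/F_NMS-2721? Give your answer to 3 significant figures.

Wien's law: T_NMS-7037/T_NMS-2721 = λ_NMS-2721/λ_NMS-7037 = 261/321 = 0.8131.
L_NMS-7037/L_NMS-2721 = (R_NMS-7037/R_NMS-2721)²(T_NMS-7037/T_NMS-2721)⁴ = (1.50)²(0.8131)⁴ = 0.9834.
F_NMS-7037/F_NMS-2721 = (L_NMS-7037/L_NMS-2721)/(d_NMS-7037/d_NMS-2721)² = 0.9834/(17.0)² = 0.003403.

0.00340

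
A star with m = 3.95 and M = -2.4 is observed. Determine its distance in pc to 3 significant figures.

186 pc

m − M = 5 log₁₀(d/10 pc)
3.95 − (-2.4) = 6.35 = 5 log₁₀(d/10)
d = 10 × 10^(6.35/5) = 10 × 10^1.270 = 186.2 pc.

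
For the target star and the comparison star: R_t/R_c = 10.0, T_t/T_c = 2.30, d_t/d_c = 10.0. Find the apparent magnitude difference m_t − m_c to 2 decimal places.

-3.62

L_t/L_c = (10.0)²(2.30)⁴ = 2798.
F_t/F_c = (L_t/L_c)/(d_t/d_c)² = 2798/100.0 = 27.98.
m_t − m_c = −2.5 log₁₀(27.98) = -3.62.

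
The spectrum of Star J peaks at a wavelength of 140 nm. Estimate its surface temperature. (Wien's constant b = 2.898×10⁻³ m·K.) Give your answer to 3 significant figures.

T = b/λ_max = 2.898×10⁻³ / (140×10⁻⁹) = 2.070×10^4 K.

2.07×10^4 K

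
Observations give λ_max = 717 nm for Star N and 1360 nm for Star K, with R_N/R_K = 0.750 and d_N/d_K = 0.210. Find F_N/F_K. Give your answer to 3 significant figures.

165

Wien's law: T_N/T_K = λ_K/λ_N = 1360/717 = 1.897.
L_N/L_K = (R_N/R_K)²(T_N/T_K)⁴ = (0.750)²(1.897)⁴ = 7.281.
F_N/F_K = (L_N/L_K)/(d_N/d_K)² = 7.281/(0.210)² = 165.1.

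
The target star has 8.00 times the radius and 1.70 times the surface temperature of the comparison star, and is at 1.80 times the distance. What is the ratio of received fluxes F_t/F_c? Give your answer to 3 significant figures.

165

L_t/L_c = (R_t/R_c)²(T_t/T_c)⁴ = (8.00)² × (1.70)⁴ = 534.5.
F_t/F_c = (L_t/L_c)/(d_t/d_c)² = 534.5 / (1.80)² = 165.0.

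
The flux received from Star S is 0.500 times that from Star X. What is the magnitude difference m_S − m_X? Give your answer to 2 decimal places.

0.75

m_S − m_X = −2.5 log₁₀(F_S/F_X) = −2.5 log₁₀(0.500) = −2.5 × (-0.301) = 0.753.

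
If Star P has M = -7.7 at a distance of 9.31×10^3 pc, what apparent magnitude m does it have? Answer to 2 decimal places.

7.14

m = M + 5 log₁₀(d/10 pc) = -7.7 + 5 log₁₀(9.31×10^3/10)
  = -7.7 + 5 × 2.969 = -7.7 + 14.84 = 7.14.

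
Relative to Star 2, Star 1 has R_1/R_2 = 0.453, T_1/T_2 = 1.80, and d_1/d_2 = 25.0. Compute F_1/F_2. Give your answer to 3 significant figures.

0.00345

L_1/L_2 = (R_1/R_2)²(T_1/T_2)⁴ = (0.453)² × (1.80)⁴ = 2.154.
F_1/F_2 = (L_1/L_2)/(d_1/d_2)² = 2.154 / (25.0)² = 0.003447.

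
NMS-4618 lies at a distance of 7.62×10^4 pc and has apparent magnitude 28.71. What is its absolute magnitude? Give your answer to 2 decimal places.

M = m − 5 log₁₀(d/10 pc) = 28.71 − 5 log₁₀(7.62×10^4/10)
  = 28.71 − 5 × 3.882 = 28.71 − 19.41 = 9.30.

9.30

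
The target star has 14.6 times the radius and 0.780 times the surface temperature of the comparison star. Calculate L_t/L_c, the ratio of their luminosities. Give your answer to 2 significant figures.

79

From the Stefan–Boltzmann law, L ∝ R²T⁴, so
L_t/L_c = (R_t/R_c)² (T_t/T_c)⁴ = (14.6)² × (0.780)⁴ = 213.2 × 0.3702 = 78.90.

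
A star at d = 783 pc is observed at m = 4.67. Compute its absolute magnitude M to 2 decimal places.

M = m − 5 log₁₀(d/10 pc) = 4.67 − 5 log₁₀(783/10)
  = 4.67 − 5 × 1.894 = 4.67 − 9.47 = -4.80.

-4.80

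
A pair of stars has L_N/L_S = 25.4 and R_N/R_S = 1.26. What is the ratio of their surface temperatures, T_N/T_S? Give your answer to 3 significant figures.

2.00

L ∝ R²T⁴ gives T ∝ (L/R²)^(1/4), so
T_N/T_S = (25.4 / 1.26²)^(1/4) = (16.00)^(1/4) = 2.000.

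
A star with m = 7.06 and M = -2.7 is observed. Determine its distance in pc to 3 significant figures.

895 pc

m − M = 5 log₁₀(d/10 pc)
7.06 − (-2.7) = 9.76 = 5 log₁₀(d/10)
d = 10 × 10^(9.76/5) = 10 × 10^1.952 = 895.4 pc.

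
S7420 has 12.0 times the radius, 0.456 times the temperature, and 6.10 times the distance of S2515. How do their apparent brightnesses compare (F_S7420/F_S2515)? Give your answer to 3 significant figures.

0.167

L_S7420/L_S2515 = (R_S7420/R_S2515)²(T_S7420/T_S2515)⁴ = (12.0)² × (0.456)⁴ = 6.226.
F_S7420/F_S2515 = (L_S7420/L_S2515)/(d_S7420/d_S2515)² = 6.226 / (6.10)² = 0.1673.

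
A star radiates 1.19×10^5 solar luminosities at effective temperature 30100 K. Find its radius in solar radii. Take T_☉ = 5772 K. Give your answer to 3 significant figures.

12.7 solar radii

R/R_☉ = √(L/L_☉) / (T/T_☉)² = √(1.19×10^5) / (5.215)²
       = 345.0 / 27.19 = 12.69.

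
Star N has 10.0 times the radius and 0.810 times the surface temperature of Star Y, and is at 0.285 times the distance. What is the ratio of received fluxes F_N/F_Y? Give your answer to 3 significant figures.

530

L_N/L_Y = (R_N/R_Y)²(T_N/T_Y)⁴ = (10.0)² × (0.810)⁴ = 43.05.
F_N/F_Y = (L_N/L_Y)/(d_N/d_Y)² = 43.05 / (0.285)² = 530.0.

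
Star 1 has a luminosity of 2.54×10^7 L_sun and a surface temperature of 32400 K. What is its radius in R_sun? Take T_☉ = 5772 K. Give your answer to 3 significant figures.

R/R_☉ = √(L/L_☉) / (T/T_☉)² = √(2.54×10^7) / (5.613)²
       = 5040 / 31.51 = 159.9.

160 R_sun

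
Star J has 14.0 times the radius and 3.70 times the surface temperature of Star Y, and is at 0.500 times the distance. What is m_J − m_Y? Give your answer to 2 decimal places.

L_J/L_Y = (14.0)²(3.70)⁴ = 3.673×10^4.
F_J/F_Y = (L_J/L_Y)/(d_J/d_Y)² = 3.673×10^4/0.2500 = 1.469×10^5.
m_J − m_Y = −2.5 log₁₀(1.469×10^5) = -12.92.

-12.92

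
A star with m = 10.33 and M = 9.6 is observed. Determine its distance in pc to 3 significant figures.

m − M = 5 log₁₀(d/10 pc)
10.33 − (9.6) = 0.73 = 5 log₁₀(d/10)
d = 10 × 10^(0.73/5) = 10 × 10^0.146 = 14.00 pc.

14.0 pc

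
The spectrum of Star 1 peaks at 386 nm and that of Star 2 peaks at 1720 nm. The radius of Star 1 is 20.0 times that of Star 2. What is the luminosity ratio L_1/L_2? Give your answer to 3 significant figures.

Wien's law gives T ∝ 1/λ_max, so T_1/T_2 = λ_2/λ_1 = 1720/386 = 4.456.
Then L ∝ R²T⁴ gives L_1/L_2 = (20.0)² × (4.456)⁴ = 400.0 × 394.2 = 1.577×10^5.

1.58×10^5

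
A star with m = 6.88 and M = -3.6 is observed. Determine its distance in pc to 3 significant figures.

m − M = 5 log₁₀(d/10 pc)
6.88 − (-3.6) = 10.48 = 5 log₁₀(d/10)
d = 10 × 10^(10.48/5) = 10 × 10^2.096 = 1247 pc.

1.25×10^3 pc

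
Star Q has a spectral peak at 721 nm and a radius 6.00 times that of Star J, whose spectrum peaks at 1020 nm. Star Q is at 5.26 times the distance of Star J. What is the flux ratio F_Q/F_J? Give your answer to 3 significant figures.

Wien's law: T_Q/T_J = λ_J/λ_Q = 1020/721 = 1.415.
L_Q/L_J = (R_Q/R_J)²(T_Q/T_J)⁴ = (6.00)²(1.415)⁴ = 144.2.
F_Q/F_J = (L_Q/L_J)/(d_Q/d_J)² = 144.2/(5.26)² = 5.212.

5.21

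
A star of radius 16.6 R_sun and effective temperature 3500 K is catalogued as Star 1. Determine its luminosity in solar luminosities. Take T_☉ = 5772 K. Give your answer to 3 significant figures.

37.3 solar luminosities

L/L_☉ = (R/R_☉)² (T/T_☉)⁴ = (16.6)² × (3500/5772)⁴
       = 275.6 × (0.6064)⁴ = 275.6 × 0.1352 = 37.25.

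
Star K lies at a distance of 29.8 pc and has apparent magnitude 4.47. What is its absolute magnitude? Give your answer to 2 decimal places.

M = m − 5 log₁₀(d/10 pc) = 4.47 − 5 log₁₀(29.8/10)
  = 4.47 − 5 × 0.474 = 4.47 − 2.37 = 2.10.

2.10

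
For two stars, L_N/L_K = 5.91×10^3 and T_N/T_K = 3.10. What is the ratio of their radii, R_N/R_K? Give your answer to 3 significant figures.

L ∝ R²T⁴ gives R ∝ √L / T², so
R_N/R_K = √(5.91×10^3) / (3.10)² = 76.88 / 9.610 = 8.000.

8.00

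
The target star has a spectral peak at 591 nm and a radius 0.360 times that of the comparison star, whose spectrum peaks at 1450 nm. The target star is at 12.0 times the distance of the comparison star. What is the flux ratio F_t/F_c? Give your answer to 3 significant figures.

0.0326

Wien's law: T_t/T_c = λ_c/λ_t = 1450/591 = 2.453.
L_t/L_c = (R_t/R_c)²(T_t/T_c)⁴ = (0.360)²(2.453)⁴ = 4.696.
F_t/F_c = (L_t/L_c)/(d_t/d_c)² = 4.696/(12.0)² = 0.03261.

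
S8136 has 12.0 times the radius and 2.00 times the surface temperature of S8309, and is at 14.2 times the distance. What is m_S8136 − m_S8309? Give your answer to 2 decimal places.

L_S8136/L_S8309 = (12.0)²(2.00)⁴ = 2304.
F_S8136/F_S8309 = (L_S8136/L_S8309)/(d_S8136/d_S8309)² = 2304/201.6 = 11.43.
m_S8136 − m_S8309 = −2.5 log₁₀(11.43) = -2.64.

-2.64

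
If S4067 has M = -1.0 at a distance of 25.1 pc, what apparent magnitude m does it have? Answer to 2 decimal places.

m = M + 5 log₁₀(d/10 pc) = -1.0 + 5 log₁₀(25.1/10)
  = -1.0 + 5 × 0.400 = -1.0 + 2.00 = 1.00.

1.00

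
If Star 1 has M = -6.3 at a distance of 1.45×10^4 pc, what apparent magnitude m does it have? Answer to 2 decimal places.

9.51

m = M + 5 log₁₀(d/10 pc) = -6.3 + 5 log₁₀(1.45×10^4/10)
  = -6.3 + 5 × 3.161 = -6.3 + 15.81 = 9.51.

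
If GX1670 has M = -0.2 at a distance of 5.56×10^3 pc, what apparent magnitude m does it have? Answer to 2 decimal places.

m = M + 5 log₁₀(d/10 pc) = -0.2 + 5 log₁₀(5.56×10^3/10)
  = -0.2 + 5 × 2.745 = -0.2 + 13.73 = 13.53.

13.53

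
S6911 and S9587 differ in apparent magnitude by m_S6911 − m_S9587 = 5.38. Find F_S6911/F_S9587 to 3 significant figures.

F_S6911/F_S9587 = 10^(−(m_S6911 − m_S9587)/2.5) = 10^(-5.38/2.5) = 10^-2.152 = 0.007047.

0.00705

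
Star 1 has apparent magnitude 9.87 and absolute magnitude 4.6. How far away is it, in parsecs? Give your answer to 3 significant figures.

113 pc

m − M = 5 log₁₀(d/10 pc)
9.87 − (4.6) = 5.27 = 5 log₁₀(d/10)
d = 10 × 10^(5.27/5) = 10 × 10^1.054 = 113.2 pc.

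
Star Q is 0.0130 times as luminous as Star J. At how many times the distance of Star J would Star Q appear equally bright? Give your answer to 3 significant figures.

Equal flux requires L_Q/d_Q² = L_J/d_J², so d_Q/d_J = √(L_Q/L_J)
= √(0.0130) = 0.1140.

0.114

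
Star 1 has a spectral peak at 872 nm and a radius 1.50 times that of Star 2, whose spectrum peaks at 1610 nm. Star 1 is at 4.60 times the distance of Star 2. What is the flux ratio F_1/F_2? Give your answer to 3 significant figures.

Wien's law: T_1/T_2 = λ_2/λ_1 = 1610/872 = 1.846.
L_1/L_2 = (R_1/R_2)²(T_1/T_2)⁴ = (1.50)²(1.846)⁴ = 26.15.
F_1/F_2 = (L_1/L_2)/(d_1/d_2)² = 26.15/(4.60)² = 1.236.

1.24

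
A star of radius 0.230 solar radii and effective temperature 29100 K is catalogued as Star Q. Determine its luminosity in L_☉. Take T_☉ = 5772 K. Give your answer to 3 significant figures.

L/L_☉ = (R/R_☉)² (T/T_☉)⁴ = (0.230)² × (29100/5772)⁴
       = 0.05290 × (5.042)⁴ = 0.05290 × 646.1 = 34.18.

34.2 L_☉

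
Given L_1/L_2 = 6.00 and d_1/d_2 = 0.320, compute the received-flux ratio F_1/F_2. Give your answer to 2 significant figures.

59

F = L/(4πd²), so F_1/F_2 = (L_1/L_2) / (d_1/d_2)²
= 6.00 / (0.320)² = 6.00 / 0.1024 = 58.59.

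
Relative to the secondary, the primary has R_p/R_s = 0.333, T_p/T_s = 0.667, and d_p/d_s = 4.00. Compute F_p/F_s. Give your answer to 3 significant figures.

0.00137

L_p/L_s = (R_p/R_s)²(T_p/T_s)⁴ = (0.333)² × (0.667)⁴ = 0.02195.
F_p/F_s = (L_p/L_s)/(d_p/d_s)² = 0.02195 / (4.00)² = 0.001372.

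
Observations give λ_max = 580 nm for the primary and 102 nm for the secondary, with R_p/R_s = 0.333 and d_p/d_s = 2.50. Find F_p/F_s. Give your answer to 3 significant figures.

Wien's law: T_p/T_s = λ_s/λ_p = 102/580 = 0.1759.
L_p/L_s = (R_p/R_s)²(T_p/T_s)⁴ = (0.333)²(0.1759)⁴ = 1.061×10^-4.
F_p/F_s = (L_p/L_s)/(d_p/d_s)² = 1.061×10^-4/(2.50)² = 1.697×10^-5.

1.70×10^-5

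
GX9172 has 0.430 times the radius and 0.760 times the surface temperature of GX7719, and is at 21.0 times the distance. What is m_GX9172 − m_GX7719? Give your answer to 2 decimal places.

L_GX9172/L_GX7719 = (0.430)²(0.760)⁴ = 0.06169.
F_GX9172/F_GX7719 = (L_GX9172/L_GX7719)/(d_GX9172/d_GX7719)² = 0.06169/441.0 = 1.399×10^-4.
m_GX9172 − m_GX7719 = −2.5 log₁₀(1.399×10^-4) = 9.64.

9.64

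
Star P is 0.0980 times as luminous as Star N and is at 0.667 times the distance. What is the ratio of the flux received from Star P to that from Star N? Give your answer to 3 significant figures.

0.220

F = L/(4πd²), so F_P/F_N = (L_P/L_N) / (d_P/d_N)²
= 0.0980 / (0.667)² = 0.0980 / 0.4449 = 0.2203.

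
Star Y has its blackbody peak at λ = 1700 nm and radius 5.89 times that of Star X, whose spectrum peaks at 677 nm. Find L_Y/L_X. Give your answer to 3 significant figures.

Wien's law gives T ∝ 1/λ_max, so T_Y/T_X = λ_X/λ_Y = 677/1700 = 0.3982.
Then L ∝ R²T⁴ gives L_Y/L_X = (5.89)² × (0.3982)⁴ = 34.69 × 0.02515 = 0.8725.

0.873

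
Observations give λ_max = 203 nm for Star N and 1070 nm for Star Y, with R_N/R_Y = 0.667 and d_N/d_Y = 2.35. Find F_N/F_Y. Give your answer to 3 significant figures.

Wien's law: T_N/T_Y = λ_Y/λ_N = 1070/203 = 5.271.
L_N/L_Y = (R_N/R_Y)²(T_N/T_Y)⁴ = (0.667)²(5.271)⁴ = 343.4.
F_N/F_Y = (L_N/L_Y)/(d_N/d_Y)² = 343.4/(2.35)² = 62.18.

62.2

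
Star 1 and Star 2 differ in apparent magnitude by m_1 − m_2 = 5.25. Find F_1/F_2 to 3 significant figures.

0.00794

F_1/F_2 = 10^(−(m_1 − m_2)/2.5) = 10^(-5.25/2.5) = 10^-2.100 = 0.007943.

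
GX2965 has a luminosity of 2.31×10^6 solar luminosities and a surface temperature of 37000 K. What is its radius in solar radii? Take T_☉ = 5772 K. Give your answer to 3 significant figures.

37.0 solar radii

R/R_☉ = √(L/L_☉) / (T/T_☉)² = √(2.31×10^6) / (6.410)²
       = 1520 / 41.09 = 36.99.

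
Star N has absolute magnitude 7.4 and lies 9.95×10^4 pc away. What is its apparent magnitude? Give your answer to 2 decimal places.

m = M + 5 log₁₀(d/10 pc) = 7.4 + 5 log₁₀(9.95×10^4/10)
  = 7.4 + 5 × 3.998 = 7.4 + 19.99 = 27.39.

27.39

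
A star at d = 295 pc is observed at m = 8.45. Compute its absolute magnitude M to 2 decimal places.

M = m − 5 log₁₀(d/10 pc) = 8.45 − 5 log₁₀(295/10)
  = 8.45 − 5 × 1.470 = 8.45 − 7.35 = 1.10.

1.10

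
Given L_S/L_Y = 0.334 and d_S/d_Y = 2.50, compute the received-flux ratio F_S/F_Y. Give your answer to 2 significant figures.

F = L/(4πd²), so F_S/F_Y = (L_S/L_Y) / (d_S/d_Y)²
= 0.334 / (2.50)² = 0.334 / 6.250 = 0.05344.

0.053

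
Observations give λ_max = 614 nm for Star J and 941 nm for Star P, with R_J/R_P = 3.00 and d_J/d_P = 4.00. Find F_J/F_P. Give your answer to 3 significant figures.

Wien's law: T_J/T_P = λ_P/λ_J = 941/614 = 1.533.
L_J/L_P = (R_J/R_P)²(T_J/T_P)⁴ = (3.00)²(1.533)⁴ = 49.65.
F_J/F_P = (L_J/L_P)/(d_J/d_P)² = 49.65/(4.00)² = 3.103.

3.10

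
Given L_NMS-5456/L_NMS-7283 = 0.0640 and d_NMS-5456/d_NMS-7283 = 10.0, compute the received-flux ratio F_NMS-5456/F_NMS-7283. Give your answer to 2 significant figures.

6.4×10^-4

F = L/(4πd²), so F_NMS-5456/F_NMS-7283 = (L_NMS-5456/L_NMS-7283) / (d_NMS-5456/d_NMS-7283)²
= 0.0640 / (10.0)² = 0.0640 / 100.0 = 6.400×10^-4.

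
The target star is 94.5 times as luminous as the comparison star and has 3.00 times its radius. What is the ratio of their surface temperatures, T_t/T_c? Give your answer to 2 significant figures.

L ∝ R²T⁴ gives T ∝ (L/R²)^(1/4), so
T_t/T_c = (94.5 / 3.00²)^(1/4) = (10.50)^(1/4) = 1.800.

1.8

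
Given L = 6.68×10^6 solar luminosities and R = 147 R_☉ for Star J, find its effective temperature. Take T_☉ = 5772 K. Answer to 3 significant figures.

2.42×10^4 K

T/T_☉ = (L/L_☉)^(1/4) / (R/R_☉)^(1/2)
T = 5772 × (6.68×10^6)^(1/4) / √(147) = 5772 × 50.84 / 12.12 = 2.420×10^4 K.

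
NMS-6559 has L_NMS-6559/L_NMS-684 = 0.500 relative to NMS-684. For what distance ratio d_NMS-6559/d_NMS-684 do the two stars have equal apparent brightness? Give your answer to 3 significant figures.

Equal flux requires L_NMS-6559/d_NMS-6559² = L_NMS-684/d_NMS-684², so d_NMS-6559/d_NMS-684 = √(L_NMS-6559/L_NMS-684)
= √(0.500) = 0.7071.

0.707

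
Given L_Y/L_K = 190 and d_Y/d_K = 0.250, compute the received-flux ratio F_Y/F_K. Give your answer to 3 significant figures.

3.04×10^3

F = L/(4πd²), so F_Y/F_K = (L_Y/L_K) / (d_Y/d_K)²
= 190 / (0.250)² = 190 / 0.06250 = 3040.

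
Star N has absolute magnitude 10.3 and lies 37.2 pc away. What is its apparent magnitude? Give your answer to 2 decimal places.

m = M + 5 log₁₀(d/10 pc) = 10.3 + 5 log₁₀(37.2/10)
  = 10.3 + 5 × 0.571 = 10.3 + 2.85 = 13.15.

13.15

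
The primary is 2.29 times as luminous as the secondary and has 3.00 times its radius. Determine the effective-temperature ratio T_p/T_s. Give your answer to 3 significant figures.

L ∝ R²T⁴ gives T ∝ (L/R²)^(1/4), so
T_p/T_s = (2.29 / 3.00²)^(1/4) = (0.2544)^(1/4) = 0.7102.

0.710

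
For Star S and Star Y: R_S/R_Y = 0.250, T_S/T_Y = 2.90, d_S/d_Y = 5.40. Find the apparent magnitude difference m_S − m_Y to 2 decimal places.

2.05

L_S/L_Y = (0.250)²(2.90)⁴ = 4.421.
F_S/F_Y = (L_S/L_Y)/(d_S/d_Y)² = 4.421/29.16 = 0.1516.
m_S − m_Y = −2.5 log₁₀(0.1516) = 2.05.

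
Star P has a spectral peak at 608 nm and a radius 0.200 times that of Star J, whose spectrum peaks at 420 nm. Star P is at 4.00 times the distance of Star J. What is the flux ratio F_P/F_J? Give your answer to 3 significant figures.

Wien's law: T_P/T_J = λ_J/λ_P = 420/608 = 0.6908.
L_P/L_J = (R_P/R_J)²(T_P/T_J)⁴ = (0.200)²(0.6908)⁴ = 0.009108.
F_P/F_J = (L_P/L_J)/(d_P/d_J)² = 0.009108/(4.00)² = 5.693×10^-4.

5.69×10^-4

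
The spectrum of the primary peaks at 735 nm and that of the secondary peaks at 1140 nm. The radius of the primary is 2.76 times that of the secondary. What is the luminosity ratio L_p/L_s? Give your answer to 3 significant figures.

44.1

Wien's law gives T ∝ 1/λ_max, so T_p/T_s = λ_s/λ_p = 1140/735 = 1.551.
Then L ∝ R²T⁴ gives L_p/L_s = (2.76)² × (1.551)⁴ = 7.618 × 5.787 = 44.08.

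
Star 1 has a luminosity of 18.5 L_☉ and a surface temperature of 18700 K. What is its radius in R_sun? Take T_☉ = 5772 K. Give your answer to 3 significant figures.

0.410 R_sun

R/R_☉ = √(L/L_☉) / (T/T_☉)² = √(18.5) / (3.240)²
       = 4.301 / 10.50 = 0.4098.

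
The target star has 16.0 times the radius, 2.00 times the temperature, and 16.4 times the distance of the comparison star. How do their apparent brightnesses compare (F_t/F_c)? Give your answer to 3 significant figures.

15.2

L_t/L_c = (R_t/R_c)²(T_t/T_c)⁴ = (16.0)² × (2.00)⁴ = 4096.
F_t/F_c = (L_t/L_c)/(d_t/d_c)² = 4096 / (16.4)² = 15.23.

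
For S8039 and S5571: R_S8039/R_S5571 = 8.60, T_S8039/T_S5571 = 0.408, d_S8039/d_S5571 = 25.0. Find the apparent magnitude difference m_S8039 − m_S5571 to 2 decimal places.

6.21

L_S8039/L_S5571 = (8.60)²(0.408)⁴ = 2.049.
F_S8039/F_S5571 = (L_S8039/L_S5571)/(d_S8039/d_S5571)² = 2.049/625.0 = 0.003279.
m_S8039 − m_S5571 = −2.5 log₁₀(0.003279) = 6.21.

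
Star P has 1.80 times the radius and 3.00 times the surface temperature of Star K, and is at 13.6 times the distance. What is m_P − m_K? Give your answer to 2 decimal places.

-0.38

L_P/L_K = (1.80)²(3.00)⁴ = 262.4.
F_P/F_K = (L_P/L_K)/(d_P/d_K)² = 262.4/185.0 = 1.419.
m_P − m_K = −2.5 log₁₀(1.419) = -0.38.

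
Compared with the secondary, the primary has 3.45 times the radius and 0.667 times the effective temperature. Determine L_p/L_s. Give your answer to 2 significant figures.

2.4

From the Stefan–Boltzmann law, L ∝ R²T⁴, so
L_p/L_s = (R_p/R_s)² (T_p/T_s)⁴ = (3.45)² × (0.667)⁴ = 11.90 × 0.1979 = 2.356.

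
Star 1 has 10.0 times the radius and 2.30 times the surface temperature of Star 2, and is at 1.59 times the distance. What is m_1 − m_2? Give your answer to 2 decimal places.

-7.61

L_1/L_2 = (10.0)²(2.30)⁴ = 2798.
F_1/F_2 = (L_1/L_2)/(d_1/d_2)² = 2798/2.528 = 1107.
m_1 − m_2 = −2.5 log₁₀(1107) = -7.61.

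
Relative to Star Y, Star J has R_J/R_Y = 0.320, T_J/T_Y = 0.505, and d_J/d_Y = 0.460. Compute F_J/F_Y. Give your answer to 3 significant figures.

L_J/L_Y = (R_J/R_Y)²(T_J/T_Y)⁴ = (0.320)² × (0.505)⁴ = 0.006660.
F_J/F_Y = (L_J/L_Y)/(d_J/d_Y)² = 0.006660 / (0.460)² = 0.03147.

0.0315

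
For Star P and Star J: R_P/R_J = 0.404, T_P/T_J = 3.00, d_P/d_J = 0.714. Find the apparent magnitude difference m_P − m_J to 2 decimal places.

-3.53

L_P/L_J = (0.404)²(3.00)⁴ = 13.22.
F_P/F_J = (L_P/L_J)/(d_P/d_J)² = 13.22/0.5098 = 25.93.
m_P − m_J = −2.5 log₁₀(25.93) = -3.53.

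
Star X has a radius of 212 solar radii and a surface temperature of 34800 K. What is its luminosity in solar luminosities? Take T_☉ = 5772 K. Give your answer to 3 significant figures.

5.94×10^7 solar luminosities

L/L_☉ = (R/R_☉)² (T/T_☉)⁴ = (212)² × (34800/5772)⁴
       = 4.494×10^4 × (6.029)⁴ = 4.494×10^4 × 1321 = 5.939×10^7.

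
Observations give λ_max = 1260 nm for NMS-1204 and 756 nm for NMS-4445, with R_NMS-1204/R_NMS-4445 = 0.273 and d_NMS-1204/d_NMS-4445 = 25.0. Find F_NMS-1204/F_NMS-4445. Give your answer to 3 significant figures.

1.55×10^-5

Wien's law: T_NMS-1204/T_NMS-4445 = λ_NMS-4445/λ_NMS-1204 = 756/1260 = 0.6000.
L_NMS-1204/L_NMS-4445 = (R_NMS-1204/R_NMS-4445)²(T_NMS-1204/T_NMS-4445)⁴ = (0.273)²(0.6000)⁴ = 0.009659.
F_NMS-1204/F_NMS-4445 = (L_NMS-1204/L_NMS-4445)/(d_NMS-1204/d_NMS-4445)² = 0.009659/(25.0)² = 1.545×10^-5.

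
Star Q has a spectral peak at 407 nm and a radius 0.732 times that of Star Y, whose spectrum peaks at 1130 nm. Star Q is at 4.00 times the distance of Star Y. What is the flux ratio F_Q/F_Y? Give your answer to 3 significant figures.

Wien's law: T_Q/T_Y = λ_Y/λ_Q = 1130/407 = 2.776.
L_Q/L_Y = (R_Q/R_Y)²(T_Q/T_Y)⁴ = (0.732)²(2.776)⁴ = 31.84.
F_Q/F_Y = (L_Q/L_Y)/(d_Q/d_Y)² = 31.84/(4.00)² = 1.990.

1.99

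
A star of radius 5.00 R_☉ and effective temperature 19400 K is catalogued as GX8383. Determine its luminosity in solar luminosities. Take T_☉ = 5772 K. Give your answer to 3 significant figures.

3.19×10^3 solar luminosities

L/L_☉ = (R/R_☉)² (T/T_☉)⁴ = (5.00)² × (19400/5772)⁴
       = 25.00 × (3.361)⁴ = 25.00 × 127.6 = 3190.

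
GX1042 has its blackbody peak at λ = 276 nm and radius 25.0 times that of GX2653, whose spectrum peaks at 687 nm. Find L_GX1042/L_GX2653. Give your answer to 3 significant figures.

Wien's law gives T ∝ 1/λ_max, so T_GX1042/T_GX2653 = λ_GX2653/λ_GX1042 = 687/276 = 2.489.
Then L ∝ R²T⁴ gives L_GX1042/L_GX2653 = (25.0)² × (2.489)⁴ = 625.0 × 38.39 = 2.399×10^4.

2.40×10^4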